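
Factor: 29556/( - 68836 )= - 7389/17209 = - 3^2 * 821^1*17209^( - 1)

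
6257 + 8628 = 14885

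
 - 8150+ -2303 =-10453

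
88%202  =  88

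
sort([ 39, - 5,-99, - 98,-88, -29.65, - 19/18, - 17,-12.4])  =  [-99, - 98, - 88, - 29.65,  -  17, - 12.4, - 5,-19/18, 39]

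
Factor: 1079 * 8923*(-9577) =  - 92206561109 = - 13^1*61^1*83^1*157^1*8923^1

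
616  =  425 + 191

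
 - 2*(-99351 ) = 198702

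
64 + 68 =132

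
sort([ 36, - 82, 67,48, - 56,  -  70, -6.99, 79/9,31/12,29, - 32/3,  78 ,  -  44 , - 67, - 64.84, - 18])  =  [ - 82, - 70, -67, - 64.84,-56, - 44, - 18, - 32/3,  -  6.99, 31/12, 79/9, 29,36 , 48, 67,78 ] 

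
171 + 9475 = 9646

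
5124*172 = 881328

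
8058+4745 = 12803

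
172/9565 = 172/9565=0.02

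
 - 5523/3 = -1841=- 1841.00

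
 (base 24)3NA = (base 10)2290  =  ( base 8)4362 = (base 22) 4G2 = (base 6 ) 14334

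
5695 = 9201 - 3506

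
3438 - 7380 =  -  3942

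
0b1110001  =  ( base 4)1301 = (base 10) 113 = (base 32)3h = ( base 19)5i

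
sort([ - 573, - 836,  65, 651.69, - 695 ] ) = [ - 836,- 695 ,  -  573 , 65, 651.69]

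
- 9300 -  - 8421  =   - 879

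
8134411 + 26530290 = 34664701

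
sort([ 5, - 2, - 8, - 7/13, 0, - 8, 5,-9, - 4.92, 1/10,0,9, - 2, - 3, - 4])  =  [  -  9, - 8, - 8, - 4.92, - 4, - 3, - 2, - 2,- 7/13,0, 0,1/10,5,5,9 ] 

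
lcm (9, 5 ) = 45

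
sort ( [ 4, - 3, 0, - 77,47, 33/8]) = [ - 77, - 3, 0 , 4,  33/8, 47]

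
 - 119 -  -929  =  810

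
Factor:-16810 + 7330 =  -2^3 * 3^1 * 5^1 * 79^1=- 9480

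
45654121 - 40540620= 5113501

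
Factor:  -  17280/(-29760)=18/31 = 2^1* 3^2*31^( - 1)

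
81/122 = 81/122 = 0.66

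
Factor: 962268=2^2 * 3^1*17^1*53^1 * 89^1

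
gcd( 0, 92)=92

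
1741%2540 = 1741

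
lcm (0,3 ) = 0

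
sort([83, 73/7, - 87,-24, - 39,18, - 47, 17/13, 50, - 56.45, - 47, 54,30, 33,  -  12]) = [ - 87,- 56.45,- 47, -47, - 39 , - 24, - 12,17/13,  73/7,  18,30, 33 , 50 , 54,83 ] 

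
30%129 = 30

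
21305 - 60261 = -38956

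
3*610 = 1830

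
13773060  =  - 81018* ( - 170 )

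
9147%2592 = 1371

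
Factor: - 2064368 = -2^4*129023^1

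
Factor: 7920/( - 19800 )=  - 2/5=   - 2^1*5^( - 1 )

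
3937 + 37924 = 41861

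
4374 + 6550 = 10924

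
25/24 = 1  +  1/24= 1.04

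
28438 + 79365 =107803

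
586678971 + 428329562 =1015008533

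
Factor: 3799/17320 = 2^( - 3 )*5^ ( - 1 )*29^1*131^1*433^(-1) 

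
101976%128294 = 101976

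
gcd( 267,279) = 3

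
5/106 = 5/106= 0.05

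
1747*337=588739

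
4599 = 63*73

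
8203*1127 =9244781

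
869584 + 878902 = 1748486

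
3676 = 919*4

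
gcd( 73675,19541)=1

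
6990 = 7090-100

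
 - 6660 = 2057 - 8717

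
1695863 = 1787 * 949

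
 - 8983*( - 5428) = 48759724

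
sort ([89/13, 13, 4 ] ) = [4,89/13,13] 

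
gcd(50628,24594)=6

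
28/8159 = 28/8159=0.00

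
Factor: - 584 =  - 2^3* 73^1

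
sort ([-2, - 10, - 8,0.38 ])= [ - 10, - 8, - 2,  0.38 ]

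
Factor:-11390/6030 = -17/9 = - 3^( - 2 )*17^1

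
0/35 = 0=0.00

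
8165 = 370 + 7795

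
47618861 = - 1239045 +48857906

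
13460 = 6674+6786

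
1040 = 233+807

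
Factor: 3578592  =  2^5*3^1*37277^1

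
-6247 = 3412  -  9659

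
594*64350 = 38223900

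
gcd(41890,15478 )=142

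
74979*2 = 149958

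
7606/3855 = 1 + 3751/3855=1.97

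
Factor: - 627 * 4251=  - 2665377 = - 3^2 * 11^1*13^1*19^1*109^1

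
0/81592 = 0 = 0.00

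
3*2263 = 6789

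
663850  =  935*710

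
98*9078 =889644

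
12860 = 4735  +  8125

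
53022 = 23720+29302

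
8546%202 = 62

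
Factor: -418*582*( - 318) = 2^3 * 3^2*11^1*19^1*53^1*97^1 = 77361768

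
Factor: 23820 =2^2 * 3^1*5^1*397^1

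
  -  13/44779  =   - 13/44779 = -  0.00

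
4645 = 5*929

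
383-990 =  - 607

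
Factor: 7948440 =2^3*3^2  *5^1*22079^1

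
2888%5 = 3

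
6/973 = 6/973 =0.01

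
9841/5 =1968 +1/5=   1968.20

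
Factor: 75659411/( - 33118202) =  - 2^(  -  1)*13^(- 1) * 73^ ( -1)*17449^(-1 ) * 75659411^1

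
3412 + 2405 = 5817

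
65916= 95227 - 29311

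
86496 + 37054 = 123550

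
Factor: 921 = 3^1*307^1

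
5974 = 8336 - 2362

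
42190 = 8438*5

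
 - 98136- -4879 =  -93257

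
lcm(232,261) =2088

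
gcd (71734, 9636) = 2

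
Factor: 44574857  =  44574857^1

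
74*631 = 46694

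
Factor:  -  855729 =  - 3^2*7^1*17^2*47^1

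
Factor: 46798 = 2^1*23399^1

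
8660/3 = 8660/3 =2886.67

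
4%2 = 0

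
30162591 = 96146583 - 65983992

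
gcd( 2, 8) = 2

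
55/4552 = 55/4552 = 0.01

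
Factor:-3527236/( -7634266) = 1763618/3817133 = 2^1*19^1*46411^1*3817133^(-1 ) 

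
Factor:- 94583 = -94583^1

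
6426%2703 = 1020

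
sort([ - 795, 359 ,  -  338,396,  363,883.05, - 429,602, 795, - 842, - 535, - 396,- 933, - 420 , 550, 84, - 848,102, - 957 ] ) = [- 957,  -  933, - 848, - 842, - 795, - 535, - 429, - 420, - 396, - 338, 84,102,359,  363 , 396 , 550,602,795,883.05 ]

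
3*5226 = 15678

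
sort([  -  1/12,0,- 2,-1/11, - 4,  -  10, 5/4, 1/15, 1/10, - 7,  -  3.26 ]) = [ - 10, - 7, - 4, - 3.26, - 2 ,- 1/11, - 1/12,0, 1/15 , 1/10,  5/4 ]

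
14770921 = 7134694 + 7636227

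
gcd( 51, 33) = 3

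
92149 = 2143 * 43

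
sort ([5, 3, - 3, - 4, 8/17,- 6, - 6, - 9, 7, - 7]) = [ - 9, - 7, - 6 , -6, - 4, - 3,8/17, 3,  5,7]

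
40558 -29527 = 11031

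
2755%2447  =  308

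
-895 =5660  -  6555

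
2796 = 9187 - 6391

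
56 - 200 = - 144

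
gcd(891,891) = 891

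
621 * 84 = 52164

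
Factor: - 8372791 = -7^1*83^1*14411^1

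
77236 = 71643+5593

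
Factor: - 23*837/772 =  - 19251/772 = - 2^( - 2)*3^3*23^1* 31^1*193^( - 1 ) 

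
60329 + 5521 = 65850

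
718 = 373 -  - 345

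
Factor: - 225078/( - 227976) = 2^ ( - 2)*59^( - 1 )*233^1 =233/236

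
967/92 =967/92  =  10.51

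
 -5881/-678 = 8  +  457/678 = 8.67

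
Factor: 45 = 3^2*5^1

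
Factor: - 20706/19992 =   -  2^(- 2) * 7^( - 1)*29^1 = -29/28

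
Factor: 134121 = 3^1 *13^1 * 19^1*181^1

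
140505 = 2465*57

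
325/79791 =325/79791= 0.00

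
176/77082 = 88/38541= 0.00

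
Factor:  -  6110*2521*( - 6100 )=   2^3 * 5^3*13^1*47^1 * 61^1*2521^1 = 93960191000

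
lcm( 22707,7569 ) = 22707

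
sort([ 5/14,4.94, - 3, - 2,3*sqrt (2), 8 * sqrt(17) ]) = [ - 3, - 2 , 5/14,3*sqrt(2), 4.94,8*sqrt(17 )] 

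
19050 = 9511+9539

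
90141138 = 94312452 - 4171314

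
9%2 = 1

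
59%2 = 1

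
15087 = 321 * 47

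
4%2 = 0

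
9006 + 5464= 14470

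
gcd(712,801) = 89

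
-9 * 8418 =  - 75762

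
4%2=0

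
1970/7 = 281+3/7= 281.43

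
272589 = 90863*3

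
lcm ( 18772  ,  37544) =37544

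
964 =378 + 586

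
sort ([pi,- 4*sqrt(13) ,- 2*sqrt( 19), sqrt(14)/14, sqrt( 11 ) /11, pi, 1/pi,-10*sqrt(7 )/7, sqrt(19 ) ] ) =[ - 4 * sqrt ( 13 ), - 2*sqrt(19), - 10 * sqrt( 7)/7, sqrt(14 ) /14, sqrt( 11 ) /11, 1/pi, pi, pi,sqrt( 19 )]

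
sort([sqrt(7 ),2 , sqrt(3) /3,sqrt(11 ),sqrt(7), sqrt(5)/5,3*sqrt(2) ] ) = [sqrt(5)/5,sqrt(3 )/3, 2,sqrt(7 ),sqrt(7),sqrt( 11 ),3*sqrt( 2 )]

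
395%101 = 92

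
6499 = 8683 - 2184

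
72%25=22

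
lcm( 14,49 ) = 98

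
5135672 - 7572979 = -2437307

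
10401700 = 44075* 236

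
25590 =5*5118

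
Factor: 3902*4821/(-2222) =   -  3^1*11^( - 1)*101^( - 1)*1607^1*1951^1  =  -9405771/1111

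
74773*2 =149546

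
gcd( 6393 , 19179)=6393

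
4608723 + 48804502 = 53413225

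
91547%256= 155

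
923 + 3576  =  4499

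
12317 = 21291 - 8974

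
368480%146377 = 75726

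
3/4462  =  3/4462 = 0.00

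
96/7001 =96/7001 = 0.01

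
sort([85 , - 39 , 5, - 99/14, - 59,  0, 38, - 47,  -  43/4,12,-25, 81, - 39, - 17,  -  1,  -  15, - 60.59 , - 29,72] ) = [-60.59, - 59, - 47, - 39, - 39,  -  29, - 25, - 17,  -  15, - 43/4,-99/14,-1,  0,5,12,38, 72,81,85]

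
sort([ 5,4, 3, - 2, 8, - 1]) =[ - 2, - 1,3,  4,5, 8 ]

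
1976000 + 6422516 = 8398516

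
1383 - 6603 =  - 5220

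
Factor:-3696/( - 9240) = 2/5 = 2^1*5^( - 1)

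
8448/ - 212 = -2112/53=- 39.85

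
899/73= 12+23/73 = 12.32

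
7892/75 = 105 + 17/75= 105.23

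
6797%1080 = 317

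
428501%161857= 104787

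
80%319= 80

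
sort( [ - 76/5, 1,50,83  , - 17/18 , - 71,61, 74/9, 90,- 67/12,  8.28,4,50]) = [ - 71, - 76/5, - 67/12, - 17/18,1,  4, 74/9, 8.28, 50,50 , 61, 83, 90 ]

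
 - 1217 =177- 1394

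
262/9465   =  262/9465  =  0.03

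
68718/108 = 636 + 5/18 = 636.28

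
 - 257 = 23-280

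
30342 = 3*10114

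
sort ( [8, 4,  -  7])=[-7,4, 8]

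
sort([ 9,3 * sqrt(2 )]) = [ 3*sqrt( 2),9] 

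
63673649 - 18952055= 44721594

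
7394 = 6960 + 434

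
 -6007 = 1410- 7417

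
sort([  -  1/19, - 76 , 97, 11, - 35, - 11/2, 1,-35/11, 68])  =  [ - 76,  -  35,-11/2, - 35/11, - 1/19, 1, 11, 68, 97]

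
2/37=2/37 = 0.05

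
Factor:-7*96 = - 672= - 2^5  *  3^1*7^1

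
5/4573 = 5/4573 = 0.00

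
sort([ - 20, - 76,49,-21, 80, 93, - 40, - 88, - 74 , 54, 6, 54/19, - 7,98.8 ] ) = [-88, - 76,-74,-40, - 21, - 20, - 7, 54/19 , 6,49,54, 80,93, 98.8 ]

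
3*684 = 2052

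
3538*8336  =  29492768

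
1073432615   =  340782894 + 732649721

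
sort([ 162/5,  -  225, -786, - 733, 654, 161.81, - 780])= [ -786 , - 780, - 733, - 225, 162/5, 161.81,654] 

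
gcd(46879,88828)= 1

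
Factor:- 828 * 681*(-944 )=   2^6*3^3*23^1*59^1*227^1=532291392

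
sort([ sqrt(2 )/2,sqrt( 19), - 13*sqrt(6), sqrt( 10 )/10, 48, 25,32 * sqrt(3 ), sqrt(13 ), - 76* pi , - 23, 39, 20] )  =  [ - 76*pi, - 13*sqrt( 6),  -  23, sqrt(10)/10,sqrt( 2) /2,sqrt( 13 ), sqrt ( 19),20 , 25,39, 48,32*sqrt(3 )]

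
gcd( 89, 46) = 1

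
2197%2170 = 27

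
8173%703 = 440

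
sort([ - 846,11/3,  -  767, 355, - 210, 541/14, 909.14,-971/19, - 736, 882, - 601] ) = [ - 846, - 767,-736,-601, - 210,-971/19, 11/3, 541/14,  355, 882, 909.14]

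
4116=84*49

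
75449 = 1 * 75449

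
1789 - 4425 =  - 2636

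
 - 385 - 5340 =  - 5725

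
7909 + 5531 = 13440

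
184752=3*61584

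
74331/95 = 782+41/95 = 782.43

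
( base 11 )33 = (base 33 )13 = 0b100100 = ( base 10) 36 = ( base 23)1D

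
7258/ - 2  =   - 3629 + 0/1 = - 3629.00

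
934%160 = 134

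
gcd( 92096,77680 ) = 16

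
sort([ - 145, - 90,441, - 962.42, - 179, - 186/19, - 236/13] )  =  [ -962.42, - 179, - 145, - 90, - 236/13, - 186/19,441 ] 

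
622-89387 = - 88765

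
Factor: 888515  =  5^1*83^1*2141^1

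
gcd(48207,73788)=3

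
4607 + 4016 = 8623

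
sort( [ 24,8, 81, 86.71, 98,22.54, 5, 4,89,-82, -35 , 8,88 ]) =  [-82, - 35, 4,5, 8,  8, 22.54, 24,81 , 86.71,88,  89,98 ] 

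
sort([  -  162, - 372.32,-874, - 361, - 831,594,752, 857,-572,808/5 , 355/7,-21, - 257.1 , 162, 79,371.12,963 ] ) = [ - 874,-831,-572, - 372.32, - 361, - 257.1, - 162, - 21, 355/7, 79,808/5,  162,371.12, 594, 752 , 857, 963] 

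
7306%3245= 816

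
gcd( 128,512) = 128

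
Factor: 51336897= 3^1*23^1*571^1*1303^1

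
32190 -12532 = 19658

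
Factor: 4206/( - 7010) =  - 3/5=- 3^1*5^( - 1)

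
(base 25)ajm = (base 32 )6ir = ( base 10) 6747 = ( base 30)7ER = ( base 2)1101001011011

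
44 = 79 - 35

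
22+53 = 75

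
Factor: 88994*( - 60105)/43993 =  - 2^1*3^1*5^1 * 29^ (-1 )*37^( - 1)*41^( - 1)*4007^1*44497^1  =  - 5348984370/43993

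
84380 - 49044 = 35336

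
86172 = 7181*12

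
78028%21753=12769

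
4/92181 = 4/92181 = 0.00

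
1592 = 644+948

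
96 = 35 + 61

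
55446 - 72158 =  - 16712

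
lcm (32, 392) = 1568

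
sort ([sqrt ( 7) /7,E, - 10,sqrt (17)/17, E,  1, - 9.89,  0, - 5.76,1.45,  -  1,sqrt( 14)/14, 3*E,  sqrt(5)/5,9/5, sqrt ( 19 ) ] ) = [ - 10,-9.89,  -  5.76, - 1, 0,sqrt(17) /17, sqrt ( 14)/14,sqrt( 7)/7, sqrt ( 5 )/5,1,1.45,  9/5,E , E , sqrt( 19),3*E]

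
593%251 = 91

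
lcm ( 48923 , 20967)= 146769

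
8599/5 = 8599/5  =  1719.80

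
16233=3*5411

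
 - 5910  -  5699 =  -  11609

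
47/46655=47/46655 = 0.00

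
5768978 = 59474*97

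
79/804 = 79/804 = 0.10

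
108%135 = 108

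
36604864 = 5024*7286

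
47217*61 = 2880237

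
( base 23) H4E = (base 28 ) bgr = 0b10001110001011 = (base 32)8SB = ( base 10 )9099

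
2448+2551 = 4999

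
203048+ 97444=300492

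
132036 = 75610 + 56426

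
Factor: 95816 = 2^3*7^1* 29^1*59^1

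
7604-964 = 6640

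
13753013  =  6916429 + 6836584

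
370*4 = 1480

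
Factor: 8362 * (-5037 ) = -42119394 = -2^1*3^1*23^1 * 37^1*73^1*113^1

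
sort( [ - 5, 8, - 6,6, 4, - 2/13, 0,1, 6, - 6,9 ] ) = [ - 6,-6, - 5,  -  2/13, 0, 1, 4 , 6, 6,8, 9]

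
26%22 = 4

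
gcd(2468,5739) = 1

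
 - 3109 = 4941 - 8050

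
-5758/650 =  - 2879/325 = - 8.86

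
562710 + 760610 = 1323320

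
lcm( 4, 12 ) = 12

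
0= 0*85854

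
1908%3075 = 1908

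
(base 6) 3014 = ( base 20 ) 1CI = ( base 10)658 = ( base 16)292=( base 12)46A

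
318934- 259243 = 59691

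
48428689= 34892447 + 13536242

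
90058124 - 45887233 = 44170891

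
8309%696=653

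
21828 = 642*34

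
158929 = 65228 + 93701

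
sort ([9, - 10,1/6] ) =[ - 10 , 1/6,9 ] 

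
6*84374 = 506244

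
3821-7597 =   -  3776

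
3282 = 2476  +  806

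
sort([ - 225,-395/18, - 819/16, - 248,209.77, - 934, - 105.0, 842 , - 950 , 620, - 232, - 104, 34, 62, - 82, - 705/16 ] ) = [ - 950, - 934, - 248,-232,- 225, - 105.0, - 104,-82, - 819/16 , - 705/16, - 395/18,34,62,209.77, 620,842 ]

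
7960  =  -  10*( - 796)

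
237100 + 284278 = 521378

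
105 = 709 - 604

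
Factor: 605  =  5^1 * 11^2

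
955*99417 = 94943235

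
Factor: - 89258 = - 2^1 * 13^1*3433^1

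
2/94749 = 2/94749 = 0.00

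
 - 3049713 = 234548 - 3284261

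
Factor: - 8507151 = - 3^2* 37^1*59^1*433^1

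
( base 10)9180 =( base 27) CG0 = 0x23dc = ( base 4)2033130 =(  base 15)2ac0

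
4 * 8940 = 35760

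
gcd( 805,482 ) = 1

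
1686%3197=1686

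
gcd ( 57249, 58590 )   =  9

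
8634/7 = 1233 + 3/7  =  1233.43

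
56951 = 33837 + 23114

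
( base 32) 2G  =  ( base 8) 120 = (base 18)48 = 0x50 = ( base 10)80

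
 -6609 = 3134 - 9743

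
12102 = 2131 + 9971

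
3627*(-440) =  - 1595880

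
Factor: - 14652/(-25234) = 2^1*3^2*31^( - 1) = 18/31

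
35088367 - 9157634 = 25930733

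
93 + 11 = 104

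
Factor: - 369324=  - 2^2*3^2*10259^1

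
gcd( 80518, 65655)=1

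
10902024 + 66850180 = 77752204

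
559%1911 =559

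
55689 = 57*977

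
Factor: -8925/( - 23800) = 2^( - 3)*3^1= 3/8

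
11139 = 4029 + 7110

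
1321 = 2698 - 1377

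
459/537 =153/179 = 0.85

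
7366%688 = 486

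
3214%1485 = 244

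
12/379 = 12/379 = 0.03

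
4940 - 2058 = 2882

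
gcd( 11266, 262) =262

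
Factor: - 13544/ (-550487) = 2^3*7^(-1)*19^( - 1 )*1693^1*4139^( - 1)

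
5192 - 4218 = 974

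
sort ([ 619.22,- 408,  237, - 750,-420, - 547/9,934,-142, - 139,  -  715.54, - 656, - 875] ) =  [-875, - 750, - 715.54,-656,-420, - 408, - 142, - 139,- 547/9, 237,619.22,934] 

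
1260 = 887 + 373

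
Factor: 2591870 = 2^1*5^1*23^1*59^1*191^1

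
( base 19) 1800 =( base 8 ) 23023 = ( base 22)K31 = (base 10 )9747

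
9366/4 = 4683/2 = 2341.50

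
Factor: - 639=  - 3^2*71^1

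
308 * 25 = 7700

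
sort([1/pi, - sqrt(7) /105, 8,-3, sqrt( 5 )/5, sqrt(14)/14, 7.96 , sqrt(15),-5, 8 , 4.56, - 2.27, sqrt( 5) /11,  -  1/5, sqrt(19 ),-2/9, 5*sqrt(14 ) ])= [ - 5, - 3,  -  2.27, -2/9, - 1/5, - sqrt(7 ) /105, sqrt( 5)/11, sqrt( 14)/14, 1/pi,sqrt( 5 ) /5,sqrt(15 ), sqrt( 19 ),4.56,  7.96,8,  8, 5*sqrt( 14 ) ] 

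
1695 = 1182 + 513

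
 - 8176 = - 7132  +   - 1044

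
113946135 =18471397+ 95474738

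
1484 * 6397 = 9493148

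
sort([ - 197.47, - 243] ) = [ - 243, - 197.47 ] 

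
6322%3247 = 3075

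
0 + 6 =6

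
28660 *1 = 28660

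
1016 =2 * 508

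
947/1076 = 947/1076 =0.88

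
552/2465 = 552/2465 =0.22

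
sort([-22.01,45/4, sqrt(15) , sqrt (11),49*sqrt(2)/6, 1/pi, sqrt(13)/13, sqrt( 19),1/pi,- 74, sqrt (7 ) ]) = [-74, - 22.01,sqrt( 13)/13,1/pi,1/pi, sqrt(7), sqrt( 11),sqrt ( 15), sqrt( 19 ), 45/4, 49*sqrt(2)/6 ] 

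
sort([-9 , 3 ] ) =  [ - 9, 3 ]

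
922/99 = 922/99 = 9.31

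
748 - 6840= - 6092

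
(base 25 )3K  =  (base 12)7B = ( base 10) 95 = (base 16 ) 5F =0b1011111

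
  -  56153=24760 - 80913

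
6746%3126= 494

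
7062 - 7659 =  - 597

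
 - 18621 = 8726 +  - 27347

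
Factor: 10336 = 2^5*17^1*19^1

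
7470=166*45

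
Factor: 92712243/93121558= 2^( - 1)* 3^1*13^1*67^(- 1)*101^1*439^(  -  1)*1583^( - 1 )*23537^1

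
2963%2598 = 365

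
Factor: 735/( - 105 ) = -7  =  -  7^1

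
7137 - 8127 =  - 990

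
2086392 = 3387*616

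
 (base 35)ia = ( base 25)10F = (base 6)2544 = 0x280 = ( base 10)640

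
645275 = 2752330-2107055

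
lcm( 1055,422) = 2110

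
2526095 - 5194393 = - 2668298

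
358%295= 63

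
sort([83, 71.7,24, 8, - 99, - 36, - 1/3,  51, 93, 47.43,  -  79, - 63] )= [ - 99, - 79, - 63, - 36, - 1/3,  8,  24, 47.43, 51,71.7,83,  93]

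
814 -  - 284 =1098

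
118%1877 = 118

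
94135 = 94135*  1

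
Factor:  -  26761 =-7^1*3823^1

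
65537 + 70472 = 136009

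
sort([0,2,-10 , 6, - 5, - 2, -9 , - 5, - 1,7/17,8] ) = [- 10,  -  9, - 5, - 5,-2, - 1, 0,7/17,  2, 6, 8]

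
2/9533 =2/9533  =  0.00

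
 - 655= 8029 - 8684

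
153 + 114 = 267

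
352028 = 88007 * 4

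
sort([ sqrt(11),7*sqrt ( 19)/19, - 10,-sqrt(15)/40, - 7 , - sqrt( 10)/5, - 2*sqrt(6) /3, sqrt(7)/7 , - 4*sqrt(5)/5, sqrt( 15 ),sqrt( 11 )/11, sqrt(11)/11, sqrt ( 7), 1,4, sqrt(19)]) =[ - 10  , - 7 , - 4*sqrt( 5)/5 , - 2*  sqrt(6)/3,- sqrt( 10)/5, - sqrt( 15) /40,sqrt(11)/11, sqrt(11)/11 , sqrt(7) /7, 1, 7*sqrt(19) /19,  sqrt (7 ),sqrt( 11 ),sqrt( 15),4,sqrt(19 ) ] 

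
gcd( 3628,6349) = 907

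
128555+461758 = 590313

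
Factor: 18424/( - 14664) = -3^(  -  1 )*7^2*13^(- 1 ) =- 49/39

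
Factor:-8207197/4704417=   -  3^( - 2 )*719^( - 1 ) * 727^( - 1 )*8207197^1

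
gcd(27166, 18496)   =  578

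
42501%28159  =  14342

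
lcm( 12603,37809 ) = 37809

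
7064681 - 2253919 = 4810762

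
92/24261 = 92/24261 = 0.00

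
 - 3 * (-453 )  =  1359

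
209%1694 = 209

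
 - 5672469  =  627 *(-9047)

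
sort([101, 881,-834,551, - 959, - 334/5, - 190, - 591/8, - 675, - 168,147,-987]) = [ - 987,-959,-834, - 675, - 190, - 168, - 591/8 ,  -  334/5, 101, 147,551, 881]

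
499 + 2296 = 2795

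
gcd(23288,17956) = 4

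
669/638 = 669/638= 1.05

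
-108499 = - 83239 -25260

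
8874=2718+6156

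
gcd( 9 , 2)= 1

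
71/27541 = 71/27541 = 0.00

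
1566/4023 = 58/149 =0.39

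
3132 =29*108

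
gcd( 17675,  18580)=5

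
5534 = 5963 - 429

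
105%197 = 105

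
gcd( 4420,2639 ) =13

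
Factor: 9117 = 3^2*1013^1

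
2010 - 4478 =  - 2468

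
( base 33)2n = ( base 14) 65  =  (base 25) 3e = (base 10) 89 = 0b1011001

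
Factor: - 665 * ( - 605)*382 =153688150 = 2^1*5^2*7^1*11^2*19^1*191^1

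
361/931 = 19/49 = 0.39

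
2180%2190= 2180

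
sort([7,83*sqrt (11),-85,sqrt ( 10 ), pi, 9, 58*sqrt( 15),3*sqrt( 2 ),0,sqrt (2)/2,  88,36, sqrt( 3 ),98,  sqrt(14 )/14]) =[  -  85,0,sqrt( 14) /14,sqrt ( 2)/2,sqrt( 3 ), pi,sqrt( 10 ), 3*sqrt( 2 ),7,9, 36, 88,  98,58*sqrt( 15),83*sqrt( 11)]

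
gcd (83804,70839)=1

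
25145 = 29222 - 4077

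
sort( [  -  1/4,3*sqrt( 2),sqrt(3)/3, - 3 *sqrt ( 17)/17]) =[ - 3*sqrt(17 )/17, -1/4, sqrt(3)/3, 3*sqrt(2) ] 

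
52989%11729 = 6073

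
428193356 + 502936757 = 931130113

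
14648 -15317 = -669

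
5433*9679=52586007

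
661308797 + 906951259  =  1568260056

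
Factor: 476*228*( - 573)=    - 2^4*3^2*7^1*17^1*19^1 * 191^1 = - 62186544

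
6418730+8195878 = 14614608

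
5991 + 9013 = 15004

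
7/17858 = 7/17858=0.00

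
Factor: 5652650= 2^1*5^2*131^1* 863^1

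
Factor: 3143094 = 2^1 * 3^1 *19^1 * 79^1*349^1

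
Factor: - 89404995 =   -  3^1*5^1*5960333^1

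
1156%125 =31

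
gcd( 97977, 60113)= 1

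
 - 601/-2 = 300+1/2 = 300.50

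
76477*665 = 50857205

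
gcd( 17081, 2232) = 31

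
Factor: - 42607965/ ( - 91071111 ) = 14202655/30357037 = 5^1*1117^1*2383^( - 1)*2543^1 *12739^( - 1)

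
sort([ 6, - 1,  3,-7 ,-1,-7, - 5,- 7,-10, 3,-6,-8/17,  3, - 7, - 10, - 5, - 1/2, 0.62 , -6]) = [ - 10, - 10 ,-7,  -  7 , - 7,-7,  -  6, - 6,  -  5,-5,- 1, - 1, - 1/2 , - 8/17, 0.62,3, 3,  3, 6]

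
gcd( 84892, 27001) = 1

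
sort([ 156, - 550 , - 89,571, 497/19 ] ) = [ - 550, - 89, 497/19,156, 571]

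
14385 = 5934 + 8451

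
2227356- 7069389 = -4842033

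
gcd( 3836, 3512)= 4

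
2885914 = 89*32426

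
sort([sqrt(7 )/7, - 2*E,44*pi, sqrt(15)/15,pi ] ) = [  -  2*E,sqrt(15 )/15,sqrt(7) /7,pi,44*pi ] 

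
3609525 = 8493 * 425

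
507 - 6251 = - 5744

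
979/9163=89/833 = 0.11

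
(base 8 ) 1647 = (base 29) 137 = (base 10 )935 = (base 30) 115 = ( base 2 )1110100111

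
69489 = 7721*9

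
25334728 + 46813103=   72147831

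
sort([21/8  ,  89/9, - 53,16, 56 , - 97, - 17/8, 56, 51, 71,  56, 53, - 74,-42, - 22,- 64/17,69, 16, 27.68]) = [ - 97, -74, - 53, -42, -22 , - 64/17, - 17/8, 21/8, 89/9, 16, 16, 27.68 , 51, 53, 56, 56,56,69, 71 ] 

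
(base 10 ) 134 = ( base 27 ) 4Q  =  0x86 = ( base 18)78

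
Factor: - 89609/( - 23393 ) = 13^1*61^1 *113^1*149^(- 1 )*157^( - 1 )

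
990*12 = 11880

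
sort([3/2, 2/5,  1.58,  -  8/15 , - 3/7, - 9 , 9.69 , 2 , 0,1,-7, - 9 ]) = [ - 9, - 9,- 7,-8/15,-3/7, 0,2/5 , 1,  3/2, 1.58, 2, 9.69 ] 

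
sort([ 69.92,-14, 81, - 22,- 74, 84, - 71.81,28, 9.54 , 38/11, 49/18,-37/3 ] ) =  [ - 74, - 71.81, - 22,  -  14, - 37/3, 49/18, 38/11, 9.54, 28, 69.92,  81,84 ] 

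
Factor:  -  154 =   -  2^1 * 7^1* 11^1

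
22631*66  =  1493646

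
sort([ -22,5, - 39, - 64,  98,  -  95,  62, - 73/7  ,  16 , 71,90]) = [ - 95,-64,- 39,  -  22, - 73/7,5,16,  62,  71,90, 98]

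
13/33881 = 13/33881 = 0.00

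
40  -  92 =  - 52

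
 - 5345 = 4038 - 9383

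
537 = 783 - 246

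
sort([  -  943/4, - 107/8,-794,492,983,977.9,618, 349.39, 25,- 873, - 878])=[-878, - 873, - 794,-943/4, - 107/8,  25,349.39, 492,618,977.9, 983]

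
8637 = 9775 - 1138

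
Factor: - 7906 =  - 2^1*59^1 * 67^1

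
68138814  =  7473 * 9118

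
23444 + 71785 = 95229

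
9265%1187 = 956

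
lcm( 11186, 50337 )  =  100674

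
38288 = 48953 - 10665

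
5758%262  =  256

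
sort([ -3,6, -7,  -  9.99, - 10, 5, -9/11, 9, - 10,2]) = [ - 10, - 10,-9.99, - 7,  -  3,-9/11,2, 5, 6,  9]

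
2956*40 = 118240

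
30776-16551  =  14225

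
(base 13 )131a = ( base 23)53d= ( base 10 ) 2727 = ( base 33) 2gl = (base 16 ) aa7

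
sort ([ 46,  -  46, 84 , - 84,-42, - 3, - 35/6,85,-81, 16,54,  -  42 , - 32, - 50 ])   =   [-84, - 81, - 50,-46, - 42, - 42, - 32, - 35/6, - 3 , 16, 46, 54,84,85 ]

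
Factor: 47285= 5^1 * 7^2*193^1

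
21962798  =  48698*451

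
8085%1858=653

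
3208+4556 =7764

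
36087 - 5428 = 30659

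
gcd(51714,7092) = 18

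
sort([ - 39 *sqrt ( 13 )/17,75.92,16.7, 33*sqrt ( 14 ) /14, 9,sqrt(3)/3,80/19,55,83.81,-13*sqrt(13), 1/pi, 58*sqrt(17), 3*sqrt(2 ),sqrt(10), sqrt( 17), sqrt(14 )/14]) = [ - 13*sqrt(13), - 39 * sqrt( 13 )/17,sqrt(14 ) /14,1/pi, sqrt(3)/3,  sqrt(10 ),sqrt( 17 ),  80/19 , 3*sqrt(2 ),33*sqrt(14)/14 , 9,16.7,55,75.92,83.81,58*sqrt( 17 )]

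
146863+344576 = 491439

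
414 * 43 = 17802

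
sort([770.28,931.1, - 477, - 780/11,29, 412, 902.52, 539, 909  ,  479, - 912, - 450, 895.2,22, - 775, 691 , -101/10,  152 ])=[-912, - 775,-477,-450,  -  780/11,-101/10,  22,29,152,412, 479,539,691,770.28, 895.2 , 902.52, 909, 931.1 ] 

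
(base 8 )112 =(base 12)62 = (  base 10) 74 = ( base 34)26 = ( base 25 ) 2o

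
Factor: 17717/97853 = 2531/13979 = 7^( - 1) * 1997^ ( - 1)*2531^1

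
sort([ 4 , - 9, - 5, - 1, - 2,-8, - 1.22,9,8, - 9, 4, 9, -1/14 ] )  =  [ - 9, - 9 , - 8, -5, - 2,-1.22, - 1, - 1/14, 4,4,8,9, 9]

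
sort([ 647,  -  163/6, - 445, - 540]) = [ - 540,- 445, - 163/6, 647]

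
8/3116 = 2/779 = 0.00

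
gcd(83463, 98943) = 129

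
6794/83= 81 + 71/83 = 81.86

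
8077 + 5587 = 13664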